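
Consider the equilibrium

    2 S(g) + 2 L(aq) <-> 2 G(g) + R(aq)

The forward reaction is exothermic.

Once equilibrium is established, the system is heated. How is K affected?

K depends on temperature via the van 't Hoff relation. The forward reaction is exothermic, so raising T decreases K.

decreases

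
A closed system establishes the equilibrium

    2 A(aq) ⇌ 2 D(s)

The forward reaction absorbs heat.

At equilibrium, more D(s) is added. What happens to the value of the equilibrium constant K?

The equilibrium constant depends only on temperature. This perturbation changes neither the position of equilibrium nor K.

unchanged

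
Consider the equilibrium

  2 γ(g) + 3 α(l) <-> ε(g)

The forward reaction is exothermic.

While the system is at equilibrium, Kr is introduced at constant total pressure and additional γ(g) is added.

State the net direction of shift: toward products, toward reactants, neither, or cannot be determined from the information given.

Adding inert gas at constant total pressure expands the volume and lowers every reacting partial pressure. With Δn_gas = 1 − 2 = -1, Q moves away from K toward the side with fewer gas moles, so the system shifts toward the side with more gas moles — to the left.
Adding γ (g), a reactant, drives the reaction to the right.
The individual effects push in opposite directions; without quantitative information the net direction cannot be determined.

cannot be determined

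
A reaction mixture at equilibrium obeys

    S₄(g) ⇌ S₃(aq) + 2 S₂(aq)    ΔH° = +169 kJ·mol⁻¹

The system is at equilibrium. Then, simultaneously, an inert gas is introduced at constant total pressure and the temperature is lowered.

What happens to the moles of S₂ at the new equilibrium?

Adding inert gas at constant total pressure expands the volume and lowers every reacting partial pressure. With Δn_gas = 0 − 1 = -1, Q moves away from K toward the side with fewer gas moles, so the system shifts toward the side with more gas moles — to the left.
The forward reaction is endothermic. Lowering T favours the exothermic direction — shift to the left.
The net shift is to the left. S₂ is a product, so its amount decreases.

decreases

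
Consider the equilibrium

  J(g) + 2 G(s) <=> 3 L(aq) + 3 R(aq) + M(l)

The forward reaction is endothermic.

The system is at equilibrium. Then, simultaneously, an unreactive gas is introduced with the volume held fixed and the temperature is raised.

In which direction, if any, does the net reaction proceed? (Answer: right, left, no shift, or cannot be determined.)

At constant volume, adding an inert gas leaves every reacting species' partial pressure unchanged, so Q is unchanged — no shift from this change.
The forward reaction is endothermic. Raising T favours the endothermic direction — shift to the right.
Only the nonzero effect(s) matter; the net shift is to the right.

right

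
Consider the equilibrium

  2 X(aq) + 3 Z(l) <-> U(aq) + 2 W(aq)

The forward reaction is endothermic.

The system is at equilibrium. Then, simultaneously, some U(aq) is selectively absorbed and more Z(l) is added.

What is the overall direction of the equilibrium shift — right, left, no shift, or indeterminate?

Removing U (aq), a product, drives the reaction to the right.
Z is a pure liquid; its activity is 1 regardless of amount, so Q is unaffected — no shift from this change.
Only the nonzero effect(s) matter; the net shift is to the right.

right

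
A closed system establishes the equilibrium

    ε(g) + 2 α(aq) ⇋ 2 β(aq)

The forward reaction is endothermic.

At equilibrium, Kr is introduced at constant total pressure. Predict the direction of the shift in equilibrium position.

left

Adding inert gas at constant total pressure expands the volume and lowers every reacting partial pressure. With Δn_gas = 0 − 1 = -1, Q moves away from K toward the side with fewer gas moles, so the system shifts toward the side with more gas moles — to the left.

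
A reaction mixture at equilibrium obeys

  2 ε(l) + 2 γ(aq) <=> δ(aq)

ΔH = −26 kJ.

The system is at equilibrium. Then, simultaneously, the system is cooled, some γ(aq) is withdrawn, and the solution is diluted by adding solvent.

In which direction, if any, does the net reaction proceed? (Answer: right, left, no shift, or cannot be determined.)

The forward reaction is exothermic. Lowering T favours the exothermic direction — shift to the right.
Removing γ (aq), a reactant, drives the reaction to the left.
Dilution lowers every aqueous concentration by the same factor. Δn_aq = 1 − 2 = -1, so the system shifts toward the side with more dissolved moles — to the left.
The individual effects push in opposite directions; without quantitative information the net direction cannot be determined.

cannot be determined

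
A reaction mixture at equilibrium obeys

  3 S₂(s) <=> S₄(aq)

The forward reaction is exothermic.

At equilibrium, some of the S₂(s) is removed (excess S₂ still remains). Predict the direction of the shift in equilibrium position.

S₂ is a pure solid; its activity is 1 regardless of amount, so Q is unaffected — no shift from this change.

no shift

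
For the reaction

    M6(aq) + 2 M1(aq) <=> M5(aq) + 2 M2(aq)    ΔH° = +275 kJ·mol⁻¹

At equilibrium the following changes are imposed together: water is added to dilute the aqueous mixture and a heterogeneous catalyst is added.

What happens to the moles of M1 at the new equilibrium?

unchanged

Dilution scales every aqueous concentration by the same factor. Δn_aq = 3 − 3 = 0, so Q is unchanged — no shift.
A catalyst speeds both forward and reverse rates equally; it changes neither Q nor K — no shift from this change.
No net shift occurs, so the amount of M1 is unchanged.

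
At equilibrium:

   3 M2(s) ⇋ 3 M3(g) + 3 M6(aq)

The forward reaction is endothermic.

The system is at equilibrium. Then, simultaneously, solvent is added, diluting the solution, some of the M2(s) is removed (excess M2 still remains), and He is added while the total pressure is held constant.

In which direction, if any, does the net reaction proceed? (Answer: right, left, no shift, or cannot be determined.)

Dilution lowers every aqueous concentration by the same factor. Δn_aq = 3 − 0 = +3, so the system shifts toward the side with more dissolved moles — to the right.
M2 is a pure solid; its activity is 1 regardless of amount, so Q is unaffected — no shift from this change.
Adding inert gas at constant total pressure expands the volume and lowers every reacting partial pressure. With Δn_gas = 3 − 0 = +3, Q moves away from K toward the side with fewer gas moles, so the system shifts toward the side with more gas moles — to the right.
Only the nonzero effect(s) matter; the net shift is to the right.

right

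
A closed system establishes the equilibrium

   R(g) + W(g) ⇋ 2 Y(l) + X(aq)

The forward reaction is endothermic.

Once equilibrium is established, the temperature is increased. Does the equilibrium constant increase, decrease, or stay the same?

K depends on temperature via the van 't Hoff relation. The forward reaction is endothermic, so raising T increases K.

increases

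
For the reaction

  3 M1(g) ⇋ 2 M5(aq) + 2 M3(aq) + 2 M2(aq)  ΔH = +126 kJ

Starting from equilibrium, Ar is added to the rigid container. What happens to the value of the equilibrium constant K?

The equilibrium constant depends only on temperature. This perturbation changes neither the position of equilibrium nor K.

unchanged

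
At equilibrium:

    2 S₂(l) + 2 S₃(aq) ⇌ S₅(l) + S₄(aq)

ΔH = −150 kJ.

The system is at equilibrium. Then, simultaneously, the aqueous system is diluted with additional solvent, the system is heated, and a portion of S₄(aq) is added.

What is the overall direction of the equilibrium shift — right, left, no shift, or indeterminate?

left

Dilution lowers every aqueous concentration by the same factor. Δn_aq = 1 − 2 = -1, so the system shifts toward the side with more dissolved moles — to the left.
The forward reaction is exothermic. Raising T favours the endothermic direction — shift to the left.
Adding S₄ (aq), a product, drives the reaction to the left.
All effects act in the same direction — net shift to the left.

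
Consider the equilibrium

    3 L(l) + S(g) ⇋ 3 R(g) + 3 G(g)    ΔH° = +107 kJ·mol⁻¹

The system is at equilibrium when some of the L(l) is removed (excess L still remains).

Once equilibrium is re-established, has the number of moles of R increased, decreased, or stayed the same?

unchanged

L is a pure liquid; its activity is 1 regardless of amount, so Q is unaffected — no shift from this change.
No net shift occurs, so the amount of R is unchanged.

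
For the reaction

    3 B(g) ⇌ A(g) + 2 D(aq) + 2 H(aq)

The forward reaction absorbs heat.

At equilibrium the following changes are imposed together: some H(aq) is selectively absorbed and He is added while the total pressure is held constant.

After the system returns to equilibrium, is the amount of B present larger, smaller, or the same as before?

cannot be determined

Removing H (aq), a product, drives the reaction to the right.
Adding inert gas at constant total pressure expands the volume and lowers every reacting partial pressure. With Δn_gas = 1 − 3 = -2, Q moves away from K toward the side with fewer gas moles, so the system shifts toward the side with more gas moles — to the left.
The two effects oppose each other, so the net shift — and hence the change in B — cannot be determined from the given information.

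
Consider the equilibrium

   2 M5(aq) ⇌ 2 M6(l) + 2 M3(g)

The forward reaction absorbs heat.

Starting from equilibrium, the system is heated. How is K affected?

increases

K depends on temperature via the van 't Hoff relation. The forward reaction is endothermic, so raising T increases K.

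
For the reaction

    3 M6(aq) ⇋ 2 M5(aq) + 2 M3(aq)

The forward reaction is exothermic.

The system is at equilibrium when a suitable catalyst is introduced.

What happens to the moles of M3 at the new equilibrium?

A catalyst speeds both forward and reverse rates equally; it changes neither Q nor K — no shift from this change.
No net shift occurs, so the amount of M3 is unchanged.

unchanged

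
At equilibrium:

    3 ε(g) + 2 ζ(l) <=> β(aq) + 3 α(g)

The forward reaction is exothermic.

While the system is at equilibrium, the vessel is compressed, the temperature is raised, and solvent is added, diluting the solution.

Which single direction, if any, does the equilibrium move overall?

Gas moles: reactants 3, products 3. Δn_gas = 0, so a volume change leaves Q equal to K — no shift from this change.
The forward reaction is exothermic. Raising T favours the endothermic direction — shift to the left.
Dilution lowers every aqueous concentration by the same factor. Δn_aq = 1 − 0 = +1, so the system shifts toward the side with more dissolved moles — to the right.
The individual effects push in opposite directions; without quantitative information the net direction cannot be determined.

cannot be determined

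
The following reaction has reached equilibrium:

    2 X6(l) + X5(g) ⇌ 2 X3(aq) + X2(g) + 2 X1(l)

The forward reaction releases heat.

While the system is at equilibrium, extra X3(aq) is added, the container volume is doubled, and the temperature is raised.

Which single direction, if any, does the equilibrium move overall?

left

Adding X3 (aq), a product, drives the reaction to the left.
Gas moles: reactants 1, products 1. Δn_gas = 0, so a volume change leaves Q equal to K — no shift from this change.
The forward reaction is exothermic. Raising T favours the endothermic direction — shift to the left.
Only the nonzero effect(s) matter; the net shift is to the left.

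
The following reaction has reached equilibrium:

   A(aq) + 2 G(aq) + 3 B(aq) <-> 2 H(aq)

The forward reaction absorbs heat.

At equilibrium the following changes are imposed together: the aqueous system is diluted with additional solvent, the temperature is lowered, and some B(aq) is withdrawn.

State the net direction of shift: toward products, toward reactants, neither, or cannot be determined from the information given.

Dilution lowers every aqueous concentration by the same factor. Δn_aq = 2 − 6 = -4, so the system shifts toward the side with more dissolved moles — to the left.
The forward reaction is endothermic. Lowering T favours the exothermic direction — shift to the left.
Removing B (aq), a reactant, drives the reaction to the left.
All effects act in the same direction — net shift to the left.

left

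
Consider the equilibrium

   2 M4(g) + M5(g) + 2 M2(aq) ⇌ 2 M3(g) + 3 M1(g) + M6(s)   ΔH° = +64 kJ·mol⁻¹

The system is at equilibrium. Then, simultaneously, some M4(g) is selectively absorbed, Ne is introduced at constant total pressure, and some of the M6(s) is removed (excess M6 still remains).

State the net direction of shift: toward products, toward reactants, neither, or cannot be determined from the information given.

cannot be determined

Removing M4 (g), a reactant, drives the reaction to the left.
Adding inert gas at constant total pressure expands the volume and lowers every reacting partial pressure. With Δn_gas = 5 − 3 = +2, Q moves away from K toward the side with fewer gas moles, so the system shifts toward the side with more gas moles — to the right.
M6 is a pure solid; its activity is 1 regardless of amount, so Q is unaffected — no shift from this change.
The individual effects push in opposite directions; without quantitative information the net direction cannot be determined.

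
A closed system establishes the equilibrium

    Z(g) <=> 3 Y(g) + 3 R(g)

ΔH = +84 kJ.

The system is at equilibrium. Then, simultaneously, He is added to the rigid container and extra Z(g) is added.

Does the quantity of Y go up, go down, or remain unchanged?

increases

At constant volume, adding an inert gas leaves every reacting species' partial pressure unchanged, so Q is unchanged — no shift from this change.
Adding Z (g), a reactant, drives the reaction to the right.
The net shift is to the right. Y is a product, so its amount increases.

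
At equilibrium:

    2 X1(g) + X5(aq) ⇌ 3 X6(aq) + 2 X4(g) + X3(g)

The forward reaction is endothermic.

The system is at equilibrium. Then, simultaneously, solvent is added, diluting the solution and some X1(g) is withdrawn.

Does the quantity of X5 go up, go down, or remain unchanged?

Dilution lowers every aqueous concentration by the same factor. Δn_aq = 3 − 1 = +2, so the system shifts toward the side with more dissolved moles — to the right.
Removing X1 (g), a reactant, drives the reaction to the left.
The two effects oppose each other, so the net shift — and hence the change in X5 — cannot be determined from the given information.

cannot be determined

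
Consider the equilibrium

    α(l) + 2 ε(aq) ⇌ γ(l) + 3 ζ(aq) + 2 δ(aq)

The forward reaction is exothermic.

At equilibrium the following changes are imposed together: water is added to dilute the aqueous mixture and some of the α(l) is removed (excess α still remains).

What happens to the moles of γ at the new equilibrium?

Dilution lowers every aqueous concentration by the same factor. Δn_aq = 5 − 2 = +3, so the system shifts toward the side with more dissolved moles — to the right.
α is a pure liquid; its activity is 1 regardless of amount, so Q is unaffected — no shift from this change.
The net shift is to the right. γ is a product, so its amount increases.

increases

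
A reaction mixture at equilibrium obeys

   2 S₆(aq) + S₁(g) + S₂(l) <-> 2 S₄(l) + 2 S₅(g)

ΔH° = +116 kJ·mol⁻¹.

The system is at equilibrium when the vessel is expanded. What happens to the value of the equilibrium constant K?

unchanged

The equilibrium constant depends only on temperature. This perturbation may move the position of equilibrium, but since T is unchanged, K itself is unchanged.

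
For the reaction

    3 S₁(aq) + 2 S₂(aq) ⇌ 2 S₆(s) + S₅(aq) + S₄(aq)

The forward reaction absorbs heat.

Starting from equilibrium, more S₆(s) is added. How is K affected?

The equilibrium constant depends only on temperature. This perturbation changes neither the position of equilibrium nor K.

unchanged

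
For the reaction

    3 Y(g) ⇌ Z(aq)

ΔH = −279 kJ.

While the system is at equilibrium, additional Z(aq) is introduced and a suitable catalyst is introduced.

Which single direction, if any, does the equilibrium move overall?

Adding Z (aq), a product, drives the reaction to the left.
A catalyst speeds both forward and reverse rates equally; it changes neither Q nor K — no shift from this change.
Only the nonzero effect(s) matter; the net shift is to the left.

left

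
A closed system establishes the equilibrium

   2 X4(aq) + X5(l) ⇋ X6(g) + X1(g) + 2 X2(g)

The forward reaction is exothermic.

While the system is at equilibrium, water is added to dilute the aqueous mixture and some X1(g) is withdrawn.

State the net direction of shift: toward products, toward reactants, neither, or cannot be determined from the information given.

Dilution lowers every aqueous concentration by the same factor. Δn_aq = 0 − 2 = -2, so the system shifts toward the side with more dissolved moles — to the left.
Removing X1 (g), a product, drives the reaction to the right.
The individual effects push in opposite directions; without quantitative information the net direction cannot be determined.

cannot be determined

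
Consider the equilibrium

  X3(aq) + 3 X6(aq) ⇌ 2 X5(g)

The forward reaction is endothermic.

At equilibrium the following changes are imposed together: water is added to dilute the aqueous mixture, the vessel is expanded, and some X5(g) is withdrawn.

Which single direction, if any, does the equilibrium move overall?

Dilution lowers every aqueous concentration by the same factor. Δn_aq = 0 − 4 = -4, so the system shifts toward the side with more dissolved moles — to the left.
Gas moles: reactants 0, products 2 (Δn_gas = +2). Expansion shifts the system toward the side with more moles of gas — to the right.
Removing X5 (g), a product, drives the reaction to the right.
The individual effects push in opposite directions; without quantitative information the net direction cannot be determined.

cannot be determined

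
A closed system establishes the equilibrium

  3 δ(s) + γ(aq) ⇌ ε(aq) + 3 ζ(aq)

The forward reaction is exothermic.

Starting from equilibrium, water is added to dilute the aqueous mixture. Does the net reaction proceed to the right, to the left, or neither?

Dilution lowers every aqueous concentration by the same factor. Δn_aq = 4 − 1 = +3, so the system shifts toward the side with more dissolved moles — to the right.

right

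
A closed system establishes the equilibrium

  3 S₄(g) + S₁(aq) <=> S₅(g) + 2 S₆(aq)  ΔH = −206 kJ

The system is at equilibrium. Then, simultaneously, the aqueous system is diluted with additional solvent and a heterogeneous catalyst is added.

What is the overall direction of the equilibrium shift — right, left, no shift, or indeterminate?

Dilution lowers every aqueous concentration by the same factor. Δn_aq = 2 − 1 = +1, so the system shifts toward the side with more dissolved moles — to the right.
A catalyst speeds both forward and reverse rates equally; it changes neither Q nor K — no shift from this change.
Only the nonzero effect(s) matter; the net shift is to the right.

right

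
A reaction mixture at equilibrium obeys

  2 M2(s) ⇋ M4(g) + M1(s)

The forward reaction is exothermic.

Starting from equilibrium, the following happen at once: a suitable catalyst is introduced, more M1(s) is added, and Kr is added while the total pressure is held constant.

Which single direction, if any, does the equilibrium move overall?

A catalyst speeds both forward and reverse rates equally; it changes neither Q nor K — no shift from this change.
M1 is a pure solid; its activity is 1 regardless of amount, so Q is unaffected — no shift from this change.
Adding inert gas at constant total pressure expands the volume and lowers every reacting partial pressure. With Δn_gas = 1 − 0 = +1, Q moves away from K toward the side with fewer gas moles, so the system shifts toward the side with more gas moles — to the right.
Only the nonzero effect(s) matter; the net shift is to the right.

right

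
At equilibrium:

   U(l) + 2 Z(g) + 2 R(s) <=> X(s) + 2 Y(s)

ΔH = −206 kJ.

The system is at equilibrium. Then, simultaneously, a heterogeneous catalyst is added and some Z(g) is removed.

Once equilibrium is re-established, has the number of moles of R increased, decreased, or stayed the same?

increases

A catalyst speeds both forward and reverse rates equally; it changes neither Q nor K — no shift from this change.
Removing Z (g), a reactant, drives the reaction to the left.
The net shift is to the left. R is a reactant, so its amount increases.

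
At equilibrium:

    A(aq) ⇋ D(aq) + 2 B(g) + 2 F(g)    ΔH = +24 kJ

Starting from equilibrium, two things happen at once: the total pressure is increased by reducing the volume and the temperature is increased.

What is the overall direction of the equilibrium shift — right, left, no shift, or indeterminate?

cannot be determined

Gas moles: reactants 0, products 4 (Δn_gas = +4). Compression shifts the system toward the side with fewer moles of gas — to the left.
The forward reaction is endothermic. Raising T favours the endothermic direction — shift to the right.
The individual effects push in opposite directions; without quantitative information the net direction cannot be determined.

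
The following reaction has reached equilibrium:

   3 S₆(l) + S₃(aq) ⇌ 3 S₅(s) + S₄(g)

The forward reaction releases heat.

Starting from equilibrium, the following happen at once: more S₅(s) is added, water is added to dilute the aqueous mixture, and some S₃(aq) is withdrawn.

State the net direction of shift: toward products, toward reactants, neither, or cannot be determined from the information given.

left

S₅ is a pure solid; its activity is 1 regardless of amount, so Q is unaffected — no shift from this change.
Dilution lowers every aqueous concentration by the same factor. Δn_aq = 0 − 1 = -1, so the system shifts toward the side with more dissolved moles — to the left.
Removing S₃ (aq), a reactant, drives the reaction to the left.
Only the nonzero effect(s) matter; the net shift is to the left.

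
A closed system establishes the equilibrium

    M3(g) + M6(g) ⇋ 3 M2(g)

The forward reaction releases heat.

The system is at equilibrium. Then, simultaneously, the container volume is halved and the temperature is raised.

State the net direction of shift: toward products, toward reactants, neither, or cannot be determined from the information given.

Gas moles: reactants 2, products 3 (Δn_gas = +1). Compression shifts the system toward the side with fewer moles of gas — to the left.
The forward reaction is exothermic. Raising T favours the endothermic direction — shift to the left.
All effects act in the same direction — net shift to the left.

left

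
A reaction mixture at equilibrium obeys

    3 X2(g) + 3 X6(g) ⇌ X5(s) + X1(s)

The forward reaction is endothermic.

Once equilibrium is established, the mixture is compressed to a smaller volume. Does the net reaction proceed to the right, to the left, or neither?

Gas moles: reactants 6, products 0 (Δn_gas = -6). Compression shifts the system toward the side with fewer moles of gas — to the right.

right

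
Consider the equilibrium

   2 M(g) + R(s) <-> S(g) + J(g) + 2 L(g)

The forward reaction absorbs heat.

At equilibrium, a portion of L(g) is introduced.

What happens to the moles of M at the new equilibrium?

increases

Adding L (g), a product, drives the reaction to the left.
The net shift is to the left. M is a reactant, so its amount increases.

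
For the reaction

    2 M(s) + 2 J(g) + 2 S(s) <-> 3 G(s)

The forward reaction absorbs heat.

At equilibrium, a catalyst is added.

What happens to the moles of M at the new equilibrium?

A catalyst speeds both forward and reverse rates equally; it changes neither Q nor K — no shift from this change.
No net shift occurs, so the amount of M is unchanged.

unchanged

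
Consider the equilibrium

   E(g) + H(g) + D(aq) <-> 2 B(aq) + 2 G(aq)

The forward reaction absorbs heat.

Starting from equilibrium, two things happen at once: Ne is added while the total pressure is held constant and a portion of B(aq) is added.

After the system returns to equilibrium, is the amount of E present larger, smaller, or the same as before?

Adding inert gas at constant total pressure expands the volume and lowers every reacting partial pressure. With Δn_gas = 0 − 2 = -2, Q moves away from K toward the side with fewer gas moles, so the system shifts toward the side with more gas moles — to the left.
Adding B (aq), a product, drives the reaction to the left.
The net shift is to the left. E is a reactant, so its amount increases.

increases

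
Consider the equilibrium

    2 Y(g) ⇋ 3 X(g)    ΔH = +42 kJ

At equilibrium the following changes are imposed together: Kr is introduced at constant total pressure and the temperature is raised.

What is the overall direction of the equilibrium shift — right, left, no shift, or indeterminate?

Adding inert gas at constant total pressure expands the volume and lowers every reacting partial pressure. With Δn_gas = 3 − 2 = +1, Q moves away from K toward the side with fewer gas moles, so the system shifts toward the side with more gas moles — to the right.
The forward reaction is endothermic. Raising T favours the endothermic direction — shift to the right.
All effects act in the same direction — net shift to the right.

right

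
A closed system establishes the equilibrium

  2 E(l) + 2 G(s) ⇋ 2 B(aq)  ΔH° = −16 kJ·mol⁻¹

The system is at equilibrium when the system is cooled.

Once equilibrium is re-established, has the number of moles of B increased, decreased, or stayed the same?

The forward reaction is exothermic. Lowering T favours the exothermic direction — shift to the right.
The net shift is to the right. B is a product, so its amount increases.

increases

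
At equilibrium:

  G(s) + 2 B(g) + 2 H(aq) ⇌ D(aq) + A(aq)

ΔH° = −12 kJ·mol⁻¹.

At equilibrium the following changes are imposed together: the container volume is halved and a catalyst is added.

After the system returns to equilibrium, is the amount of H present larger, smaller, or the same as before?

decreases

Gas moles: reactants 2, products 0 (Δn_gas = -2). Compression shifts the system toward the side with fewer moles of gas — to the right.
A catalyst speeds both forward and reverse rates equally; it changes neither Q nor K — no shift from this change.
The net shift is to the right. H is a reactant, so its amount decreases.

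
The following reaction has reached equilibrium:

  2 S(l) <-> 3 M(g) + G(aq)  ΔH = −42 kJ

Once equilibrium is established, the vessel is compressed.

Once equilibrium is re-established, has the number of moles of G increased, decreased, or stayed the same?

Gas moles: reactants 0, products 3 (Δn_gas = +3). Compression shifts the system toward the side with fewer moles of gas — to the left.
The net shift is to the left. G is a product, so its amount decreases.

decreases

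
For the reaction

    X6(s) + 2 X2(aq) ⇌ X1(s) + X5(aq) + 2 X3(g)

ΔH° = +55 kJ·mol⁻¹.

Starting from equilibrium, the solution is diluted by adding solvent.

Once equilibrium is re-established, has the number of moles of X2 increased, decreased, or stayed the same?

increases

Dilution lowers every aqueous concentration by the same factor. Δn_aq = 1 − 2 = -1, so the system shifts toward the side with more dissolved moles — to the left.
The net shift is to the left. X2 is a reactant, so its amount increases.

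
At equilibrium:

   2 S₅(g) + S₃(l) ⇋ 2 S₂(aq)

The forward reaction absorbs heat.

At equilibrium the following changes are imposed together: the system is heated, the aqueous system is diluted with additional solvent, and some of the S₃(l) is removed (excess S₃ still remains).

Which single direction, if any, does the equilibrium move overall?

right

The forward reaction is endothermic. Raising T favours the endothermic direction — shift to the right.
Dilution lowers every aqueous concentration by the same factor. Δn_aq = 2 − 0 = +2, so the system shifts toward the side with more dissolved moles — to the right.
S₃ is a pure liquid; its activity is 1 regardless of amount, so Q is unaffected — no shift from this change.
Only the nonzero effect(s) matter; the net shift is to the right.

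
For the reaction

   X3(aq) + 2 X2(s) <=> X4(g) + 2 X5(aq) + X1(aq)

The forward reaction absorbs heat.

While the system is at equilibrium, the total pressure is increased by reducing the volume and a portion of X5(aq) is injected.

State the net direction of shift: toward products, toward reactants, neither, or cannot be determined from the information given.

Gas moles: reactants 0, products 1 (Δn_gas = +1). Compression shifts the system toward the side with fewer moles of gas — to the left.
Adding X5 (aq), a product, drives the reaction to the left.
All effects act in the same direction — net shift to the left.

left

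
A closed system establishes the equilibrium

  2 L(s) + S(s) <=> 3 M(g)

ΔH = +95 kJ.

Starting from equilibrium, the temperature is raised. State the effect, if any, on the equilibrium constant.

K depends on temperature via the van 't Hoff relation. The forward reaction is endothermic, so raising T increases K.

increases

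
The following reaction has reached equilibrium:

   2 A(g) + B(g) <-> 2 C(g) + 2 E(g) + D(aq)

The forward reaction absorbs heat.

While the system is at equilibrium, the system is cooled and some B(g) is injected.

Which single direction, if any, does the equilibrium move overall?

The forward reaction is endothermic. Lowering T favours the exothermic direction — shift to the left.
Adding B (g), a reactant, drives the reaction to the right.
The individual effects push in opposite directions; without quantitative information the net direction cannot be determined.

cannot be determined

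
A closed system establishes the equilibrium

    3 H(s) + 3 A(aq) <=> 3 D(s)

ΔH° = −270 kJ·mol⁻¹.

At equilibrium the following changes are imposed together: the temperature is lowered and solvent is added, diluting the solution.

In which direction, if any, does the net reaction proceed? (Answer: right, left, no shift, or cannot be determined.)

The forward reaction is exothermic. Lowering T favours the exothermic direction — shift to the right.
Dilution lowers every aqueous concentration by the same factor. Δn_aq = 0 − 3 = -3, so the system shifts toward the side with more dissolved moles — to the left.
The individual effects push in opposite directions; without quantitative information the net direction cannot be determined.

cannot be determined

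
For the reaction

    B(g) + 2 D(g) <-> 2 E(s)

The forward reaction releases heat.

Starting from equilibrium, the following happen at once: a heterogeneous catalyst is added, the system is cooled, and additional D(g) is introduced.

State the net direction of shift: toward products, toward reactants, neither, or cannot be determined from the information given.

A catalyst speeds both forward and reverse rates equally; it changes neither Q nor K — no shift from this change.
The forward reaction is exothermic. Lowering T favours the exothermic direction — shift to the right.
Adding D (g), a reactant, drives the reaction to the right.
Only the nonzero effect(s) matter; the net shift is to the right.

right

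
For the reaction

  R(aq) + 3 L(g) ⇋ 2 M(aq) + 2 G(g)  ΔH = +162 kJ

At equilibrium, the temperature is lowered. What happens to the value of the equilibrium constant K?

decreases

K depends on temperature via the van 't Hoff relation. The forward reaction is endothermic, so lowering T decreases K.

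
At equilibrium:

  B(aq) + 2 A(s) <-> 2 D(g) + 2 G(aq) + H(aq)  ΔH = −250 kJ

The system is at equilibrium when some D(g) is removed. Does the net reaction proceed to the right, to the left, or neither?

right

Removing D (g), a product, drives the reaction to the right.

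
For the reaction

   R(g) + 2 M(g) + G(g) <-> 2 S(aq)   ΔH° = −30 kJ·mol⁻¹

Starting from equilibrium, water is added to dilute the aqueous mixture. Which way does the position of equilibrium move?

Dilution lowers every aqueous concentration by the same factor. Δn_aq = 2 − 0 = +2, so the system shifts toward the side with more dissolved moles — to the right.

right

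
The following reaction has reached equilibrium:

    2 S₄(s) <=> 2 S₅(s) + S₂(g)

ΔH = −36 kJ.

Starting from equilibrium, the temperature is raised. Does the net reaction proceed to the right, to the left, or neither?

left

The forward reaction is exothermic. Raising T favours the endothermic direction — shift to the left.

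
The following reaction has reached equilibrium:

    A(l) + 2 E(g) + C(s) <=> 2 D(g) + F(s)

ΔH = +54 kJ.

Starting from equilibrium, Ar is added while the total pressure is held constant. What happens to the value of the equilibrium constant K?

The equilibrium constant depends only on temperature. This perturbation changes neither the position of equilibrium nor K.

unchanged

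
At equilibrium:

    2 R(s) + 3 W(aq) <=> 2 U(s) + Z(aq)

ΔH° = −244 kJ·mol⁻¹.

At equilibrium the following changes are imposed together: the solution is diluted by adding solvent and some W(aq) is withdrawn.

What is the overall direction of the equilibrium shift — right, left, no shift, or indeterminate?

left

Dilution lowers every aqueous concentration by the same factor. Δn_aq = 1 − 3 = -2, so the system shifts toward the side with more dissolved moles — to the left.
Removing W (aq), a reactant, drives the reaction to the left.
All effects act in the same direction — net shift to the left.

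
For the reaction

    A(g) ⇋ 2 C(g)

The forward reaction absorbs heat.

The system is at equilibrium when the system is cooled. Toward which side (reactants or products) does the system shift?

The forward reaction is endothermic. Lowering T favours the exothermic direction — shift to the left.

left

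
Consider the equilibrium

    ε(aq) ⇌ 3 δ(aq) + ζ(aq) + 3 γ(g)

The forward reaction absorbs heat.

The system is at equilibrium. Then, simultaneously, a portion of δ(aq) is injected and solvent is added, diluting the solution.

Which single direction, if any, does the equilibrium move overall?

Adding δ (aq), a product, drives the reaction to the left.
Dilution lowers every aqueous concentration by the same factor. Δn_aq = 4 − 1 = +3, so the system shifts toward the side with more dissolved moles — to the right.
The individual effects push in opposite directions; without quantitative information the net direction cannot be determined.

cannot be determined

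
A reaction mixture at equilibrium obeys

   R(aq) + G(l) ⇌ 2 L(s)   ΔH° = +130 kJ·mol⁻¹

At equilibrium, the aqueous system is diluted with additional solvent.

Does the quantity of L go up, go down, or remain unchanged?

decreases

Dilution lowers every aqueous concentration by the same factor. Δn_aq = 0 − 1 = -1, so the system shifts toward the side with more dissolved moles — to the left.
The net shift is to the left. L is a product, so its amount decreases.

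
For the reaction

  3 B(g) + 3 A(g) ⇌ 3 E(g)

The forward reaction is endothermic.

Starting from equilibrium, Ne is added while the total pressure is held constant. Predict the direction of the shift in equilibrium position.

Adding inert gas at constant total pressure expands the volume and lowers every reacting partial pressure. With Δn_gas = 3 − 6 = -3, Q moves away from K toward the side with fewer gas moles, so the system shifts toward the side with more gas moles — to the left.

left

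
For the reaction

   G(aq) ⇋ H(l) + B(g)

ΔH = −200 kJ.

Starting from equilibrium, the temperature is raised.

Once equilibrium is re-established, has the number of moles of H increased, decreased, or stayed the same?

The forward reaction is exothermic. Raising T favours the endothermic direction — shift to the left.
The net shift is to the left. H is a product, so its amount decreases.

decreases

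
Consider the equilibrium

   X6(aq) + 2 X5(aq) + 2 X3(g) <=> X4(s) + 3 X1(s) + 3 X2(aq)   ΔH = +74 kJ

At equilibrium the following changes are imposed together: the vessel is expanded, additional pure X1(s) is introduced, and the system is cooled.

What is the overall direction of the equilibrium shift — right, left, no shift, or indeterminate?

left

Gas moles: reactants 2, products 0 (Δn_gas = -2). Expansion shifts the system toward the side with more moles of gas — to the left.
X1 is a pure solid; its activity is 1 regardless of amount, so Q is unaffected — no shift from this change.
The forward reaction is endothermic. Lowering T favours the exothermic direction — shift to the left.
Only the nonzero effect(s) matter; the net shift is to the left.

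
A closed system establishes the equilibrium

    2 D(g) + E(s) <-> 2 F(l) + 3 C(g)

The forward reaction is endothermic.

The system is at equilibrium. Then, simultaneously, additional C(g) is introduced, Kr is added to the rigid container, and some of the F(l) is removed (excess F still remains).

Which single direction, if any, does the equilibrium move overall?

Adding C (g), a product, drives the reaction to the left.
At constant volume, adding an inert gas leaves every reacting species' partial pressure unchanged, so Q is unchanged — no shift from this change.
F is a pure liquid; its activity is 1 regardless of amount, so Q is unaffected — no shift from this change.
Only the nonzero effect(s) matter; the net shift is to the left.

left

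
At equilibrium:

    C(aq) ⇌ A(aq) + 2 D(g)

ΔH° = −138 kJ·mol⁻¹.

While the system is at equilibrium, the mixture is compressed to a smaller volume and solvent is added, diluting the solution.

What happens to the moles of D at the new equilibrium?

Gas moles: reactants 0, products 2 (Δn_gas = +2). Compression shifts the system toward the side with fewer moles of gas — to the left.
Dilution scales every aqueous concentration by the same factor. Δn_aq = 1 − 1 = 0, so Q is unchanged — no shift.
The net shift is to the left. D is a product, so its amount decreases.

decreases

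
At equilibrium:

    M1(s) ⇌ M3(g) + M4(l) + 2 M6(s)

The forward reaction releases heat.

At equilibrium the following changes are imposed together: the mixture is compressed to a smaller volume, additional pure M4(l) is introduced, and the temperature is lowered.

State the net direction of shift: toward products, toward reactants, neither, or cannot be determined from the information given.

cannot be determined

Gas moles: reactants 0, products 1 (Δn_gas = +1). Compression shifts the system toward the side with fewer moles of gas — to the left.
M4 is a pure liquid; its activity is 1 regardless of amount, so Q is unaffected — no shift from this change.
The forward reaction is exothermic. Lowering T favours the exothermic direction — shift to the right.
The individual effects push in opposite directions; without quantitative information the net direction cannot be determined.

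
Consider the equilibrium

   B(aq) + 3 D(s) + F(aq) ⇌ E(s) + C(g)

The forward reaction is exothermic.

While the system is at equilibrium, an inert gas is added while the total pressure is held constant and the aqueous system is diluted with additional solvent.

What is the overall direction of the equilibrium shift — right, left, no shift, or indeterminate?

Adding inert gas at constant total pressure expands the volume and lowers every reacting partial pressure. With Δn_gas = 1 − 0 = +1, Q moves away from K toward the side with fewer gas moles, so the system shifts toward the side with more gas moles — to the right.
Dilution lowers every aqueous concentration by the same factor. Δn_aq = 0 − 2 = -2, so the system shifts toward the side with more dissolved moles — to the left.
The individual effects push in opposite directions; without quantitative information the net direction cannot be determined.

cannot be determined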